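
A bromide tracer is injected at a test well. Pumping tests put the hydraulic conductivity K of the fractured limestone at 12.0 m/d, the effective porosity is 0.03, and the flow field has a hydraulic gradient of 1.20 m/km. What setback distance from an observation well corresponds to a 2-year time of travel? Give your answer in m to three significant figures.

Darcy flux q = K·i = 12.0 × 0.0012 = 0.01440 m/d
Average linear velocity = 0.01440 / 0.03 = 0.4800 m/d
T = 2 yr × 365 = 730 d
L = v × T = 0.4800 × 730 = 350.4 m

350 m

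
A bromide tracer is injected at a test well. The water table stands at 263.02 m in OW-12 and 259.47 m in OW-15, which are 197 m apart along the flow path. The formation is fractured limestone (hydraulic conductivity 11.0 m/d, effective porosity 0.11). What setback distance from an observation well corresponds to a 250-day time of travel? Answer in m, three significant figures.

451 m

Hydraulic gradient i = (263.02 − 259.47) / 197 = 3.55 / 197 = 0.01802
q = Ki = 11.0 × 0.01802 = 0.1982 m/d
Average linear velocity = 0.1982 / 0.11 = 1.802 m/d
L = v × T = 1.802 × 250 = 450.5 m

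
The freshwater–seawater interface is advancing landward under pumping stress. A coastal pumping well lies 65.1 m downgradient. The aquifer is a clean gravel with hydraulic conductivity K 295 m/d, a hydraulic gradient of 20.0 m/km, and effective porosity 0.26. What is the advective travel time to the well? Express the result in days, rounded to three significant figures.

Specific discharge q = 295 × 0.020 = 5.900 m/d
v_s = q/n_e = 5.900/0.26 = 22.69 m/d
t = L / v = 65.1 / 22.69 = 2.869 d

2.87 days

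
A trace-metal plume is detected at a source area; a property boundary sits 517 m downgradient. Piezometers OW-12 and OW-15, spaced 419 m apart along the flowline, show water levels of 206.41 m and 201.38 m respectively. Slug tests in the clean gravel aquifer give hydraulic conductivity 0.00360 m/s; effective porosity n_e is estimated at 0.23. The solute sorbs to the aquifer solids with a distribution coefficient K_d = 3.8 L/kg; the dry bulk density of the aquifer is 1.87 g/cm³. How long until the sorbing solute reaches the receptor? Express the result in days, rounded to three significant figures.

Hydraulic gradient i = (206.41 − 201.38) / 419 = 5.03 / 419 = 0.01200
K = 0.00360 m/s × 86400 s/d = 311.0 m/d
Specific discharge q = 311.0 × 0.01200 = 3.734 m/d
v = Ki/n = 311.0·0.01200/0.23 = 16.23 m/d
Retardation R = 1 + ρ_b·K_d/n = 1 + 1.87×3.8/0.23 = 31.90
Contaminant velocity v_c = v/R = 16.23/31.90 = 0.5090 m/d
t = L/v_c = 517/0.5090 = 1016 d

1020 days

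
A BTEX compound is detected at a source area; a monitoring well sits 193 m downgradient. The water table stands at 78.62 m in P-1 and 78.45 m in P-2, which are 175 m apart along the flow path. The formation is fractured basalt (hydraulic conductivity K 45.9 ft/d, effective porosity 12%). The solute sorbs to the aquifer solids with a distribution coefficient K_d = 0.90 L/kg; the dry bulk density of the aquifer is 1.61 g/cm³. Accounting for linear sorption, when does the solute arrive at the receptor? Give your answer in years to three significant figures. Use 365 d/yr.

Hydraulic gradient i = (78.62 − 78.45) / 175 = 0.17 / 175 = 9.714e-4
K = 45.9 ft/d × 0.3048 = 13.99 m/d
Specific discharge q = 13.99 × 9.714e-4 = 0.01359 m/d
v = Ki/n = 13.99·9.714e-4/0.12 = 0.1133 m/d
Retardation R = 1 + ρ_b·K_d/n = 1 + 1.61×0.90/0.12 = 13.08
Contaminant velocity v_c = v/R = 0.1133/13.08 = 0.008662 m/d
t = L/v_c = 193/0.008662 = 22280 d
   = 22280/365 = 61.0 yr

61.0 years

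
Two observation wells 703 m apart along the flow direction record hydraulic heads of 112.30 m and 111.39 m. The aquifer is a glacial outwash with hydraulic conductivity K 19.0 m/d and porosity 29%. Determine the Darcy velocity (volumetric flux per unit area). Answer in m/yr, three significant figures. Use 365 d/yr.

8.98 m/yr

Hydraulic gradient i = (112.30 − 111.39) / 703 = 0.91 / 703 = 0.001294
Darcy flux q = K·i = 19.0 × 0.001294 = 0.02459 m/d
   = 0.02459 × 365 = 8.98 m/yr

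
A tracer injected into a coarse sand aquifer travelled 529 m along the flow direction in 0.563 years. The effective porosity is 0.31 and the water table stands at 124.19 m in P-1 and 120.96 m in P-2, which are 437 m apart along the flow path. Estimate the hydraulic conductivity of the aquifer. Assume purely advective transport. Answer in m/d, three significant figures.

Hydraulic gradient i = (124.19 − 120.96) / 437 = 3.23 / 437 = 0.007391
t = 0.563 years = 205.5 d
v = L / t = 529 / 205.5 = 2.574 m/d
K = v · n / i = 2.574 × 0.31 / 0.007391 = 108 m/d

108 m/d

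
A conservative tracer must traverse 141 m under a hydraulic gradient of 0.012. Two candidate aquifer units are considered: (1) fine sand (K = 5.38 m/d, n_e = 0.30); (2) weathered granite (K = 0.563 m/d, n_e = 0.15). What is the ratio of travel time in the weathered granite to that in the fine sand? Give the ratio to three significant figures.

4.78

Unit 1 (fine sand): v = 5.38×0.012/0.30 = 0.2152 m/d, t = 141/0.2152 = 655.2 d
Unit 2 (weathered granite): v = 0.563×0.012/0.15 = 0.04504 m/d, t = 141/0.04504 = 3131 d
t(weathered granite) / t(fine sand) = 3131/655.2 = 4.78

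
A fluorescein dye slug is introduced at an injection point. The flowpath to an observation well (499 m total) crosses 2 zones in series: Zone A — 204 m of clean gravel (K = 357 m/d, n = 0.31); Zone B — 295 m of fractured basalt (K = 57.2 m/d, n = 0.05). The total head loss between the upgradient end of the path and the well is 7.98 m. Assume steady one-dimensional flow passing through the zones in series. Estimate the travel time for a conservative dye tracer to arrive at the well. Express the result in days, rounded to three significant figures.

56.0 days

Steady 1-D flow in series ⇒ the Darcy flux q is identical in every zone and the zone head losses add (resistances L/K in series).
Σ(L/K) = 204/357 + 295/57.2 = 0.5714 + 5.157 = 5.729 d
q = ΔH / Σ(L/K) = 7.98 / 5.729 = 1.393 m/d (same in every zone)
Zone A: v = q/n = 1.393/0.31 = 4.493 m/d → t_A = 204/4.493 = 45.40 d
Zone B: v = q/n = 1.393/0.05 = 27.86 m/d → t_B = 295/27.86 = 10.59 d
Total t = 45.40 + 10.59 = 55.99 d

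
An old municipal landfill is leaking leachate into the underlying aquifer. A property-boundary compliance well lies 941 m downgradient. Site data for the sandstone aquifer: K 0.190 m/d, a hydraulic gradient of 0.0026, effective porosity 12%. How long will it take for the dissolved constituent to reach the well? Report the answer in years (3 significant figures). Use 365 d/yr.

Specific discharge q = 0.190 × 0.0026 = 4.940e-4 m/d
v = Ki/n = 0.190·0.0026/0.12 = 0.004117 m/d
t = L / v = 941 / 0.004117 = 228600 d
   = 228600 / 365 = 626 yr

626 years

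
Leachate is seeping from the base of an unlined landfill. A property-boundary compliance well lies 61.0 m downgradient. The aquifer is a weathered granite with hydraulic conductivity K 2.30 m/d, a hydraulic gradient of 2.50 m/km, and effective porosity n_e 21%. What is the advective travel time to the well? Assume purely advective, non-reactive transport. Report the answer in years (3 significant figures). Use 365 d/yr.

Darcy flux q = K·i = 2.30 × 0.0025 = 0.005750 m/d
Seepage velocity v = q / n = 0.005750 / 0.21 = 0.02738 m/d
t = L / v = 61.0 / 0.02738 = 2228 d
   = 2228 / 365 = 6.10 yr

6.10 years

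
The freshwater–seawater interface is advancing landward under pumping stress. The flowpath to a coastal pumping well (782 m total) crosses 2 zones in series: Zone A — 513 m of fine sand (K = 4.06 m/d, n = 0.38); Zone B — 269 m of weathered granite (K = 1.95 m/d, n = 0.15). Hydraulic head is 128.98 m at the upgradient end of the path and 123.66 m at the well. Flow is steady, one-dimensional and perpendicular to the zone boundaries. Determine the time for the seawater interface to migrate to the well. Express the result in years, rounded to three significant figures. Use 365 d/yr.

Total head drop ΔH = 128.98 − 123.66 = 5.32 m
Steady 1-D flow in series ⇒ the Darcy flux q is identical in every zone and the zone head losses add (resistances L/K in series).
Σ(L/K) = 513/4.06 + 269/1.95 = 126.4 + 137.9 = 264.3 d
q = ΔH / Σ(L/K) = 5.32 / 264.3 = 0.02013 m/d (same in every zone)
Zone A: v = q/n = 0.02013/0.38 = 0.05297 m/d → t_A = 513/0.05297 = 9685 d
Zone B: v = q/n = 0.02013/0.15 = 0.1342 m/d → t_B = 269/0.1342 = 2005 d
Total t = 9685 + 2005 = 11690 d
   = 11690 / 365 = 32.0 yr

32.0 years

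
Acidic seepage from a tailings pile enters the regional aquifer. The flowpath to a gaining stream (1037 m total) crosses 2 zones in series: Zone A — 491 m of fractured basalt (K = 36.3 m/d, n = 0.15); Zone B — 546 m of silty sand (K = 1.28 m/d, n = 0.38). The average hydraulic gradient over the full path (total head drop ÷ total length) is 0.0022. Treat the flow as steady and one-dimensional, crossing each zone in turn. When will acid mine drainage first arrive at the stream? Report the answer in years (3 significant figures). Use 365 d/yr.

149 years

Steady 1-D flow in series ⇒ the Darcy flux q is identical in every zone and the zone head losses add (resistances L/K in series).
Σ(L/K) = 491/36.3 + 546/1.28 = 13.53 + 426.6 = 440.1 d
K_eq = L_total / Σ(L/K) = 1037 / 440.1 = 2.356 m/d
q = K_eq · i = 2.356 × 0.0022 = 0.005184 m/d (same in every zone)
Zone A: v = q/n = 0.005184/0.15 = 0.03456 m/d → t_A = 491/0.03456 = 14210 d
Zone B: v = q/n = 0.005184/0.38 = 0.01364 m/d → t_B = 546/0.01364 = 40020 d
Total t = 14210 + 40020 = 54230 d
   = 54230 / 365 = 149 yr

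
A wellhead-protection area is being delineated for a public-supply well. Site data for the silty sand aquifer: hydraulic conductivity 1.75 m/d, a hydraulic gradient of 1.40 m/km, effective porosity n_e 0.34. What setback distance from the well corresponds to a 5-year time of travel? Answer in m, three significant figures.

Darcy flux q = K·i = 1.75 × 0.0014 = 0.002450 m/d
Seepage velocity v = q / n = 0.002450 / 0.34 = 0.007206 m/d
T = 5 yr × 365 = 1825 d
L = v × T = 0.007206 × 1825 = 13.15 m

13.2 m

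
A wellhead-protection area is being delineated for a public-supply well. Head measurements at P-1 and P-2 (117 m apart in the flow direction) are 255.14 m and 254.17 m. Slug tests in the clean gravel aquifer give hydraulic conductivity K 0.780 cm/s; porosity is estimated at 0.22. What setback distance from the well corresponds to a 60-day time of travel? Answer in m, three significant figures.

1520 m

Hydraulic gradient i = (255.14 − 254.17) / 117 = 0.97 / 117 = 0.008291
K = 0.780 cm/s × 864 = 673.9 m/d
Specific discharge q = 673.9 × 0.008291 = 5.587 m/d
Average linear velocity = 5.587 / 0.22 = 25.40 m/d
L = v × T = 25.40 × 60 = 1524 m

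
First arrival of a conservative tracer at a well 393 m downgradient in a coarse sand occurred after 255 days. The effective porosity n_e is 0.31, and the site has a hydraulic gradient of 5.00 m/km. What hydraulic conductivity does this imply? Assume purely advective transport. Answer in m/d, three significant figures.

v = L / t = 393 / 255 = 1.541 m/d
K = v · n / i = 1.541 × 0.31 / 0.0050 = 95.6 m/d

95.6 m/d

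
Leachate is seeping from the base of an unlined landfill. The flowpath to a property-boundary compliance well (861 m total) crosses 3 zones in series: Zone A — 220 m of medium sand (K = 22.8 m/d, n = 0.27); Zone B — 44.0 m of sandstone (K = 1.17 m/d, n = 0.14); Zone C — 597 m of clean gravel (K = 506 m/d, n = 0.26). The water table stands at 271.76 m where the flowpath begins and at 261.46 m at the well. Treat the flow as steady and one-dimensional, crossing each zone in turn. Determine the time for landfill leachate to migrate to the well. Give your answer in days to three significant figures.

1040 days

Total head drop ΔH = 271.76 − 261.46 = 10.30 m
Continuity: the same q passes through each zone, so ΔH = q·Σ(L_j/K_j) — the zones act as resistances in series.
Σ(L/K) = 220/22.8 + 44.0/1.17 + 597/506 = 9.649 + 37.61 + 1.180 = 48.44 d
q = ΔH / Σ(L/K) = 10.30 / 48.44 = 0.2127 m/d (same in every zone)
Zone A: v = q/n = 0.2127/0.27 = 0.7876 m/d → t_A = 220/0.7876 = 279.3 d
Zone B: v = q/n = 0.2127/0.14 = 1.519 m/d → t_B = 44.0/1.519 = 28.97 d
Zone C: v = q/n = 0.2127/0.26 = 0.8179 m/d → t_C = 597/0.8179 = 729.9 d
Total t = 279.3 + 28.97 + 729.9 = 1038 d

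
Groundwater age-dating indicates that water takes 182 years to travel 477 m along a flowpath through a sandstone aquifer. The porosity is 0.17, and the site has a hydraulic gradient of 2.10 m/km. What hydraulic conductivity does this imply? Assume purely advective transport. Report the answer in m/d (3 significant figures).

0.581 m/d

t = 182 years = 66430 d
v = L / t = 477 / 66430 = 0.007180 m/d
K = v · n / i = 0.007180 × 0.17 / 0.0021 = 0.581 m/d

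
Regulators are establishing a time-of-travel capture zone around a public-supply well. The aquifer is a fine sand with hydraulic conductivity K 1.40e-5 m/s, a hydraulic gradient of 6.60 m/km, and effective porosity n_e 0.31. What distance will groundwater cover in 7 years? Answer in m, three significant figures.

65.8 m

K = 1.40e-5 m/s × 86400 s/d = 1.210 m/d
Specific discharge q = 1.210 × 0.0066 = 0.007983 m/d
Seepage velocity v = q / n = 0.007983 / 0.31 = 0.02575 m/d
T = 7 yr × 365 = 2555 d
L = v × T = 0.02575 × 2555 = 65.80 m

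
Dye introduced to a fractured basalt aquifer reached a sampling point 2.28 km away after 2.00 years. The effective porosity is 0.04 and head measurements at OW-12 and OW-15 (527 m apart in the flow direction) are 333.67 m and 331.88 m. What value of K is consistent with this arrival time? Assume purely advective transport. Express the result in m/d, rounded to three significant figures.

36.8 m/d

Hydraulic gradient i = (333.67 − 331.88) / 527 = 1.79 / 527 = 0.003397
t = 2.00 years = 730.0 d
L = 2.28 km = 2280 m
v = L / t = 2280 / 730.0 = 3.123 m/d
K = v · n / i = 3.123 × 0.04 / 0.003397 = 36.8 m/d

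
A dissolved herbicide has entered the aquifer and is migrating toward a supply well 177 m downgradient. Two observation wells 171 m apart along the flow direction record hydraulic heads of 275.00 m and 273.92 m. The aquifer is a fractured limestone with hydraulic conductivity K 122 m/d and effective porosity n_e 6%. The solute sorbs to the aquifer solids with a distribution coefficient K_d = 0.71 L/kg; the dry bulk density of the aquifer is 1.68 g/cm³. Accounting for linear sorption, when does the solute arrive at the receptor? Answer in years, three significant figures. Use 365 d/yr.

Hydraulic gradient i = (275.00 − 273.92) / 171 = 1.08 / 171 = 0.006316
Specific discharge q = 122 × 0.006316 = 0.7705 m/d
v_s = q/n_e = 0.7705/0.06 = 12.84 m/d
Retardation R = 1 + ρ_b·K_d/n = 1 + 1.68×0.71/0.06 = 20.88
Contaminant velocity v_c = v/R = 12.84/20.88 = 0.6150 m/d
t = L/v_c = 177/0.6150 = 287.8 d
   = 287.8/365 = 0.788 yr

0.788 years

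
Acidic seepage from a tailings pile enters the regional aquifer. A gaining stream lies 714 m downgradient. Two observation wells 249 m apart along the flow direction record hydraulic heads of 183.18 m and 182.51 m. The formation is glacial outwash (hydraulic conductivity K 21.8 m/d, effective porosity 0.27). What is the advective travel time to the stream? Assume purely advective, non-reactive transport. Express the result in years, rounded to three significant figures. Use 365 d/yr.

Hydraulic gradient i = (183.18 − 182.51) / 249 = 0.67 / 249 = 0.002691
Darcy flux q = K·i = 21.8 × 0.002691 = 0.05866 m/d
Average linear velocity = 0.05866 / 0.27 = 0.2173 m/d
t = L / v = 714 / 0.2173 = 3286 d
   = 3286 / 365 = 9.00 yr

9.00 years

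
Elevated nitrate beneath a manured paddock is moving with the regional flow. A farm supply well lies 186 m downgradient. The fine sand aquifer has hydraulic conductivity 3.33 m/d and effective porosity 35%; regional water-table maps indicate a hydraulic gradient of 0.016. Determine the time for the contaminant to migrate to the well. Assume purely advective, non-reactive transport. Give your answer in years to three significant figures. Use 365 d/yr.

3.35 years

Specific discharge q = 3.33 × 0.016 = 0.05328 m/d
v_s = q/n_e = 0.05328/0.35 = 0.1522 m/d
t = L / v = 186 / 0.1522 = 1222 d
   = 1222 / 365 = 3.35 yr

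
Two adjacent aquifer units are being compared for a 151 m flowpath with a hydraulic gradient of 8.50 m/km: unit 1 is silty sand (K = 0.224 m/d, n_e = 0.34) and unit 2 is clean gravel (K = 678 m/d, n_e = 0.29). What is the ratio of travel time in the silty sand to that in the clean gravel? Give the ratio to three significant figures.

3550

Unit 1 (silty sand): v = 0.224×0.0085/0.34 = 0.005600 m/d, t = 151/0.005600 = 26960 d
Unit 2 (clean gravel): v = 678×0.0085/0.29 = 19.87 m/d, t = 151/19.87 = 7.598 d
t(silty sand) / t(clean gravel) = 26960/7.598 = 3550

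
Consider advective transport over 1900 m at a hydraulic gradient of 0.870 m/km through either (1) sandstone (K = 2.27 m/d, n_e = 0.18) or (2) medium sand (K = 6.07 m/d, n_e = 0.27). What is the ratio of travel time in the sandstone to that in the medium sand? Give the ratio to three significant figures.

Unit 1 (sandstone): v = 2.27×8.7e-4/0.18 = 0.01097 m/d, t = 1900/0.01097 = 173200 d
Unit 2 (medium sand): v = 6.07×8.7e-4/0.27 = 0.01956 m/d, t = 1900/0.01956 = 97140 d
t(sandstone) / t(medium sand) = 173200/97140 = 1.78

1.78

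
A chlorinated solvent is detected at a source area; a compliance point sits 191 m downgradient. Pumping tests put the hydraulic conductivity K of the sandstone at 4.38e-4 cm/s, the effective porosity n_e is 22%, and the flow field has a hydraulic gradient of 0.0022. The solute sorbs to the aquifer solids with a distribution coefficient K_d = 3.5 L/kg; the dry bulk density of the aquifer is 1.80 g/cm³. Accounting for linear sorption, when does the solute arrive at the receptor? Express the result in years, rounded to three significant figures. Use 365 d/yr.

K = 4.38e-4 cm/s × 864 = 0.3784 m/d
q = Ki = 0.3784 × 0.0022 = 8.326e-4 m/d
Average linear velocity = 8.326e-4 / 0.22 = 0.003784 m/d
Retardation R = 1 + ρ_b·K_d/n = 1 + 1.80×3.5/0.22 = 29.64
Contaminant velocity v_c = v/R = 0.003784/29.64 = 1.277e-4 m/d
t = L/v_c = 191/1.277e-4 = 1.496e6 d
   = 1.496e6/365 = 4100 yr

4100 years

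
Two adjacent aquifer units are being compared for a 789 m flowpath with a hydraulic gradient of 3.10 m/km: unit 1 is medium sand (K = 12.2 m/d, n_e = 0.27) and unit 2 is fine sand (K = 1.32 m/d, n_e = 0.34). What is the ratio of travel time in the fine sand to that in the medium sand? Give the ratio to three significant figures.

11.6

Unit 1 (medium sand): v = 12.2×0.0031/0.27 = 0.1401 m/d, t = 789/0.1401 = 5633 d
Unit 2 (fine sand): v = 1.32×0.0031/0.34 = 0.01204 m/d, t = 789/0.01204 = 65560 d
t(fine sand) / t(medium sand) = 65560/5633 = 11.6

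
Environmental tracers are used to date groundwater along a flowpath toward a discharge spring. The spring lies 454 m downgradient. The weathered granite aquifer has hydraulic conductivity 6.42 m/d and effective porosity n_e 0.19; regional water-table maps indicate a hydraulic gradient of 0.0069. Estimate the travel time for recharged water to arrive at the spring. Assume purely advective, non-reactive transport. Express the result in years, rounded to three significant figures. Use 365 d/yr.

Darcy flux q = K·i = 6.42 × 0.0069 = 0.04430 m/d
Average linear velocity = 0.04430 / 0.19 = 0.2331 m/d
t = L / v = 454 / 0.2331 = 1947 d
   = 1947 / 365 = 5.33 yr

5.33 years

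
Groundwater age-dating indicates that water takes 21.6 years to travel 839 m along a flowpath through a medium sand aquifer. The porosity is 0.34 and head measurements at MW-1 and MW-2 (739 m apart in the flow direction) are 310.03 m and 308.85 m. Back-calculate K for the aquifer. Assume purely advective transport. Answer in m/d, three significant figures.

Hydraulic gradient i = (310.03 − 308.85) / 739 = 1.18 / 739 = 0.001597
t = 21.6 years = 7884 d
v = L / t = 839 / 7884 = 0.1064 m/d
K = v · n / i = 0.1064 × 0.34 / 0.001597 = 22.7 m/d

22.7 m/d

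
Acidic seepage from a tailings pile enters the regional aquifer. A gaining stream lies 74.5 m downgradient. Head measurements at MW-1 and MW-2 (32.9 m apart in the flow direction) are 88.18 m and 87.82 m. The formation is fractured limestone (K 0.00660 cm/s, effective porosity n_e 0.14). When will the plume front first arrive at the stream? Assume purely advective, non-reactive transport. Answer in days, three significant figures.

Hydraulic gradient i = (88.18 − 87.82) / 32.9 = 0.36 / 32.9 = 0.01094
K = 0.00660 cm/s × 864 = 5.702 m/d
Darcy flux q = K·i = 5.702 × 0.01094 = 0.06240 m/d
v = Ki/n = 5.702·0.01094/0.14 = 0.4457 m/d
t = L / v = 74.5 / 0.4457 = 167.2 d

167 days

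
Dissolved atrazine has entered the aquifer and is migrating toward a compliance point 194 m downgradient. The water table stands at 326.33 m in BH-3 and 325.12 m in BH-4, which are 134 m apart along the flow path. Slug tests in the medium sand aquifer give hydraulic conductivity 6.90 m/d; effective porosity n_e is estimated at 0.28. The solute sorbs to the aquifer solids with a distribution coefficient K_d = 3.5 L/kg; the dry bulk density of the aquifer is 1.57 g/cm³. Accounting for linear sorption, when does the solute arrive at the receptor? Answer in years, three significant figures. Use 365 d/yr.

Hydraulic gradient i = (326.33 − 325.12) / 134 = 1.21 / 134 = 0.009030
Darcy flux q = K·i = 6.90 × 0.009030 = 0.06231 m/d
Average linear velocity = 0.06231 / 0.28 = 0.2225 m/d
Retardation R = 1 + ρ_b·K_d/n = 1 + 1.57×3.5/0.28 = 20.63
Contaminant velocity v_c = v/R = 0.2225/20.63 = 0.01079 m/d
t = L/v_c = 194/0.01079 = 17980 d
   = 17980/365 = 49.3 yr

49.3 years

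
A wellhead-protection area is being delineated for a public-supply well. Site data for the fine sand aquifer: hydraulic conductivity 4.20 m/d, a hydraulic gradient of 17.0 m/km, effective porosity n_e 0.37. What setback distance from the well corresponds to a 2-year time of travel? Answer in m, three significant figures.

141 m

Specific discharge q = 4.20 × 0.017 = 0.07140 m/d
v = Ki/n = 4.20·0.017/0.37 = 0.1930 m/d
T = 2 yr × 365 = 730 d
L = v × T = 0.1930 × 730 = 140.9 m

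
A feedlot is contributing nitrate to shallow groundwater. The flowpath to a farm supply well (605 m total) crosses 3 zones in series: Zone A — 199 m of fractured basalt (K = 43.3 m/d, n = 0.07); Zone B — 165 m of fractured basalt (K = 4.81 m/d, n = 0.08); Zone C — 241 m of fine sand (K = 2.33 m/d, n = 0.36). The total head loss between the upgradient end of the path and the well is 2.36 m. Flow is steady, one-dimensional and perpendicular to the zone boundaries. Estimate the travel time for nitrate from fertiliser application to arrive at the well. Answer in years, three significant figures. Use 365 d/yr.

18.8 years

Steady 1-D flow in series ⇒ the Darcy flux q is identical in every zone and the zone head losses add (resistances L/K in series).
Σ(L/K) = 199/43.3 + 165/4.81 + 241/2.33 = 4.596 + 34.30 + 103.4 = 142.3 d
q = ΔH / Σ(L/K) = 2.36 / 142.3 = 0.01658 m/d (same in every zone)
Zone A: v = q/n = 0.01658/0.07 = 0.2369 m/d → t_A = 199/0.2369 = 840.1 d
Zone B: v = q/n = 0.01658/0.08 = 0.2073 m/d → t_B = 165/0.2073 = 796.1 d
Zone C: v = q/n = 0.01658/0.36 = 0.04606 m/d → t_C = 241/0.04606 = 5233 d
Total t = 840.1 + 796.1 + 5233 = 6869 d
   = 6869 / 365 = 18.8 yr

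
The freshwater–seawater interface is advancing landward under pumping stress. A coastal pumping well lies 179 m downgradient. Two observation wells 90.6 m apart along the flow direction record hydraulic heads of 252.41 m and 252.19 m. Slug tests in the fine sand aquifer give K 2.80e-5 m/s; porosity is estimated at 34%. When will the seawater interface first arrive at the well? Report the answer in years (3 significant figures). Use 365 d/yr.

Hydraulic gradient i = (252.41 − 252.19) / 90.6 = 0.22 / 90.6 = 0.002428
K = 2.80e-5 m/s × 86400 s/d = 2.419 m/d
Specific discharge q = 2.419 × 0.002428 = 0.005874 m/d
v = Ki/n = 2.419·0.002428/0.34 = 0.01728 m/d
t = L / v = 179 / 0.01728 = 10360 d
   = 10360 / 365 = 28.4 yr

28.4 years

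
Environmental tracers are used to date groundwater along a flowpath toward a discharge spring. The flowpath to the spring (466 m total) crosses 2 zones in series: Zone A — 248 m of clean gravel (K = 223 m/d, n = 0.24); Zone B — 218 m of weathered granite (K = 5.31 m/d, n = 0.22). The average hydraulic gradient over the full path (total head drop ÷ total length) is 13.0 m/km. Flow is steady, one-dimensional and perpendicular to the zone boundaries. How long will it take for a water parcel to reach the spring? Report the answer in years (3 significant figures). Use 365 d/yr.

Continuity: the same q passes through each zone, so ΔH = q·Σ(L_j/K_j) — the zones act as resistances in series.
Σ(L/K) = 248/223 + 218/5.31 = 1.112 + 41.05 = 42.17 d
K_eq = L_total / Σ(L/K) = 466 / 42.17 = 11.05 m/d
q = K_eq · i = 11.05 × 0.013 = 0.1437 m/d (same in every zone)
Zone A: v = q/n = 0.1437/0.24 = 0.5986 m/d → t_A = 248/0.5986 = 414.3 d
Zone B: v = q/n = 0.1437/0.22 = 0.6530 m/d → t_B = 218/0.6530 = 333.8 d
Total t = 414.3 + 333.8 = 748.1 d
   = 748.1 / 365 = 2.05 yr

2.05 years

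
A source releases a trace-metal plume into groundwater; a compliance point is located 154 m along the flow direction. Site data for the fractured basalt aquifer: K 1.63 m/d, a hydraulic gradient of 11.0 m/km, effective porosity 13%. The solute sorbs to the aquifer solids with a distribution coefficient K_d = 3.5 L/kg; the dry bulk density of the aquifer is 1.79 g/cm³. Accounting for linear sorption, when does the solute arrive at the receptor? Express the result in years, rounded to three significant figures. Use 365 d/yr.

150 years

q = Ki = 1.63 × 0.011 = 0.01793 m/d
v = Ki/n = 1.63·0.011/0.13 = 0.1379 m/d
Retardation R = 1 + ρ_b·K_d/n = 1 + 1.79×3.5/0.13 = 49.19
Contaminant velocity v_c = v/R = 0.1379/49.19 = 0.002804 m/d
t = L/v_c = 154/0.002804 = 54930 d
   = 54930/365 = 150 yr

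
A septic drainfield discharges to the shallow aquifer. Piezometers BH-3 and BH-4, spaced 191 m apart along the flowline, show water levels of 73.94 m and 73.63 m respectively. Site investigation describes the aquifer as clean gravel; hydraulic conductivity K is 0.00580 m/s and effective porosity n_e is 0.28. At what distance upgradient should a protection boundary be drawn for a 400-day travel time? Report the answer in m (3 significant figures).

Hydraulic gradient i = (73.94 − 73.63) / 191 = 0.31 / 191 = 0.001623
K = 0.00580 m/s × 86400 s/d = 501.1 m/d
Darcy flux q = K·i = 501.1 × 0.001623 = 0.8133 m/d
v_s = q/n_e = 0.8133/0.28 = 2.905 m/d
L = v × T = 2.905 × 400 = 1162 m

1160 m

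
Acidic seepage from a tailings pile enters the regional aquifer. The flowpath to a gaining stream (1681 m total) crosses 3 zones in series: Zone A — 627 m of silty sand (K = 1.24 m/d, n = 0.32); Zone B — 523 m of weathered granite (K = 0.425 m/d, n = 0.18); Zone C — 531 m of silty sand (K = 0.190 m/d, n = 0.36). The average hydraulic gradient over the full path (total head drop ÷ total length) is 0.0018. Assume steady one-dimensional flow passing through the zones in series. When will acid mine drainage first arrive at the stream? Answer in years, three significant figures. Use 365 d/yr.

1990 years

For zones in series the flux q is common to all zones; the equivalent conductivity is the harmonic (thickness-weighted) mean, K_eq = L_total / Σ(L_j/K_j).
Σ(L/K) = 627/1.24 + 523/0.425 + 531/0.190 = 505.6 + 1231 + 2795 = 4531 d
K_eq = L_total / Σ(L/K) = 1681 / 4531 = 0.3710 m/d
q = K_eq · i = 0.3710 × 0.0018 = 6.678e-4 m/d (same in every zone)
Zone A: v = q/n = 6.678e-4/0.32 = 0.002087 m/d → t_A = 627/0.002087 = 300400 d
Zone B: v = q/n = 6.678e-4/0.18 = 0.003710 m/d → t_B = 523/0.003710 = 141000 d
Zone C: v = q/n = 6.678e-4/0.36 = 0.001855 m/d → t_C = 531/0.001855 = 286300 d
Total t = 300400 + 141000 + 286300 = 727700 d
   = 727700 / 365 = 1990 yr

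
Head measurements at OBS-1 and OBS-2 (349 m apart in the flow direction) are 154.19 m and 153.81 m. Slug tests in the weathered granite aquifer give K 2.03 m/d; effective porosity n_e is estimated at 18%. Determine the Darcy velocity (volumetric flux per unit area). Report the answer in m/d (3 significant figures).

Hydraulic gradient i = (154.19 − 153.81) / 349 = 0.38 / 349 = 0.001089
Specific discharge q = 2.03 × 0.001089 = 0.002210 m/d

0.00221 m/d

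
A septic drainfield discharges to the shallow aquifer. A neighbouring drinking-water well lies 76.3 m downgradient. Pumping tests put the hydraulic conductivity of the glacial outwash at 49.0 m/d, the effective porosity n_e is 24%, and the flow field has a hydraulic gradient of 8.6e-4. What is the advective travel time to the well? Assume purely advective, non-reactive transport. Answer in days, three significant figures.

435 days

Darcy flux q = K·i = 49.0 × 8.6e-4 = 0.04214 m/d
v = Ki/n = 49.0·8.6e-4/0.24 = 0.1756 m/d
t = L / v = 76.3 / 0.1756 = 434.6 d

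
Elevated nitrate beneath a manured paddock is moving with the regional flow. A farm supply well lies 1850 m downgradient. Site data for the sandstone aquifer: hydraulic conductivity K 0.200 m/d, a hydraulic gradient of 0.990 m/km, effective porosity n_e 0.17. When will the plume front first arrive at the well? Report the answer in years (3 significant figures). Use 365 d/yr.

4350 years

q = Ki = 0.200 × 9.9e-4 = 1.980e-4 m/d
v_s = q/n_e = 1.980e-4/0.17 = 0.001165 m/d
t = L / v = 1850 / 0.001165 = 1.588e6 d
   = 1.588e6 / 365 = 4350 yr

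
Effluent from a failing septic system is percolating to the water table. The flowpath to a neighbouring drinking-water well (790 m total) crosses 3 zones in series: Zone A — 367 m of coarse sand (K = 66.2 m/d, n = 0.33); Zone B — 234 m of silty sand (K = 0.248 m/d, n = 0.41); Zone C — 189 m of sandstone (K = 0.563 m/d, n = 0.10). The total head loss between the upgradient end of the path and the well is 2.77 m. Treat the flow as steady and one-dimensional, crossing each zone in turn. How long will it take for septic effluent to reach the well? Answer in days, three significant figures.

109000 days

Steady 1-D flow in series ⇒ the Darcy flux q is identical in every zone and the zone head losses add (resistances L/K in series).
Σ(L/K) = 367/66.2 + 234/0.248 + 189/0.563 = 5.544 + 943.5 + 335.7 = 1285 d
q = ΔH / Σ(L/K) = 2.77 / 1285 = 0.002156 m/d (same in every zone)
Zone A: v = q/n = 0.002156/0.33 = 0.006533 m/d → t_A = 367/0.006533 = 56170 d
Zone B: v = q/n = 0.002156/0.41 = 0.005259 m/d → t_B = 234/0.005259 = 44500 d
Zone C: v = q/n = 0.002156/0.10 = 0.02156 m/d → t_C = 189/0.02156 = 8766 d
Total t = 56170 + 44500 + 8766 = 109400 d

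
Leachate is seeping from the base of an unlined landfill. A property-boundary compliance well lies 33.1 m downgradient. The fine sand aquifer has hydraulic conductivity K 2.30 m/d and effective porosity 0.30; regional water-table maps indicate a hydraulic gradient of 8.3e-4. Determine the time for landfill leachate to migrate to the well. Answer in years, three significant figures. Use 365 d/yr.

14.3 years

Darcy flux q = K·i = 2.30 × 8.3e-4 = 0.001909 m/d
Average linear velocity = 0.001909 / 0.30 = 0.006363 m/d
t = L / v = 33.1 / 0.006363 = 5202 d
   = 5202 / 365 = 14.3 yr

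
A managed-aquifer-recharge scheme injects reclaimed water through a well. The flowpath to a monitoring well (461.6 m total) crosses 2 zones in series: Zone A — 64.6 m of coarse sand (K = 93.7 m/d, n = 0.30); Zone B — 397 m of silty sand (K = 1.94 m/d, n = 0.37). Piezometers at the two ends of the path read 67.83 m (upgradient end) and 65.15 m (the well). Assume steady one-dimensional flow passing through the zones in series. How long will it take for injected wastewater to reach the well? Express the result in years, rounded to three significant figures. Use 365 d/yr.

Total head drop ΔH = 67.83 − 65.15 = 2.68 m
Continuity: the same q passes through each zone, so ΔH = q·Σ(L_j/K_j) — the zones act as resistances in series.
Σ(L/K) = 64.6/93.7 + 397/1.94 = 0.6894 + 204.6 = 205.3 d
q = ΔH / Σ(L/K) = 2.68 / 205.3 = 0.01305 m/d (same in every zone)
Zone A: v = q/n = 0.01305/0.30 = 0.04351 m/d → t_A = 64.6/0.04351 = 1485 d
Zone B: v = q/n = 0.01305/0.37 = 0.03528 m/d → t_B = 397/0.03528 = 11250 d
Total t = 1485 + 11250 = 12740 d
   = 12740 / 365 = 34.9 yr

34.9 years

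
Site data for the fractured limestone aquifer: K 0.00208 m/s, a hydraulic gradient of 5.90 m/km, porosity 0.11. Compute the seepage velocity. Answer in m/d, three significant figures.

K = 0.00208 m/s × 86400 s/d = 179.7 m/d
Specific discharge q = 179.7 × 0.0059 = 1.060 m/d
v_s = q/n_e = 1.060/0.11 = 9.639 m/d

9.64 m/d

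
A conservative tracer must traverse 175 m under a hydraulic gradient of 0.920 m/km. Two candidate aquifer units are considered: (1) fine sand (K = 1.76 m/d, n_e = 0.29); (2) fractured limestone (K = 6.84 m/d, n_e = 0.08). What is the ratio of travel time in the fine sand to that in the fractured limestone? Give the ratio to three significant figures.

14.1

Unit 1 (fine sand): v = 1.76×9.2e-4/0.29 = 0.005583 m/d, t = 175/0.005583 = 31340 d
Unit 2 (fractured limestone): v = 6.84×9.2e-4/0.08 = 0.07866 m/d, t = 175/0.07866 = 2225 d
t(fine sand) / t(fractured limestone) = 31340/2225 = 14.1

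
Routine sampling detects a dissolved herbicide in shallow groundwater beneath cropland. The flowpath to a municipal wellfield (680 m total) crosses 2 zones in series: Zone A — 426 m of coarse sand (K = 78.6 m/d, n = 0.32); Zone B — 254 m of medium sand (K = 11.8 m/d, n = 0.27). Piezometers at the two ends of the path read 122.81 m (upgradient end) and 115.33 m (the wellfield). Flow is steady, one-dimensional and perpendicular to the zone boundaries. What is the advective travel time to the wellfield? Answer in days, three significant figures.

738 days

Total head drop ΔH = 122.81 − 115.33 = 7.48 m
Steady 1-D flow in series ⇒ the Darcy flux q is identical in every zone and the zone head losses add (resistances L/K in series).
Σ(L/K) = 426/78.6 + 254/11.8 = 5.420 + 21.53 = 26.95 d
q = ΔH / Σ(L/K) = 7.48 / 26.95 = 0.2776 m/d (same in every zone)
Zone A: v = q/n = 0.2776/0.32 = 0.8675 m/d → t_A = 426/0.8675 = 491.1 d
Zone B: v = q/n = 0.2776/0.27 = 1.028 m/d → t_B = 254/1.028 = 247.0 d
Total t = 491.1 + 247.0 = 738.1 d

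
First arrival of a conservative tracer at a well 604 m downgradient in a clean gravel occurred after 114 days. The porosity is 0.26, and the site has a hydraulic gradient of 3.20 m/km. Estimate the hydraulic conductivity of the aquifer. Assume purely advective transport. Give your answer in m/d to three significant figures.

v = L / t = 604 / 114 = 5.298 m/d
K = v · n / i = 5.298 × 0.26 / 0.0032 = 430 m/d

430 m/d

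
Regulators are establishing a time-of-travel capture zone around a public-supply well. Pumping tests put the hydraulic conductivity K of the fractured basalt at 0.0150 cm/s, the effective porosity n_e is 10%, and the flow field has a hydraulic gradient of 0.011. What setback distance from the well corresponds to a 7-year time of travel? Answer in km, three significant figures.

3.64 km

K = 0.0150 cm/s × 864 = 12.96 m/d
Specific discharge q = 12.96 × 0.011 = 0.1426 m/d
Seepage velocity v = q / n = 0.1426 / 0.10 = 1.426 m/d
T = 7 yr × 365 = 2555 d
L = v × T = 1.426 × 2555 = 3642 m
   = 3.64 km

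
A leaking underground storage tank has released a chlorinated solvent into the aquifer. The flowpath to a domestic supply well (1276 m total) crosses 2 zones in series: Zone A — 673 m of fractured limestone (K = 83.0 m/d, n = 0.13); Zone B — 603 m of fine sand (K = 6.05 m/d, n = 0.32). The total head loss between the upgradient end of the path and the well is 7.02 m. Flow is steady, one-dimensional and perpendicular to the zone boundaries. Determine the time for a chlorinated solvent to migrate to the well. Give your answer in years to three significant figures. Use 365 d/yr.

11.8 years

Continuity: the same q passes through each zone, so ΔH = q·Σ(L_j/K_j) — the zones act as resistances in series.
Σ(L/K) = 673/83.0 + 603/6.05 = 8.108 + 99.67 = 107.8 d
q = ΔH / Σ(L/K) = 7.02 / 107.8 = 0.06513 m/d (same in every zone)
Zone A: v = q/n = 0.06513/0.13 = 0.5010 m/d → t_A = 673/0.5010 = 1343 d
Zone B: v = q/n = 0.06513/0.32 = 0.2035 m/d → t_B = 603/0.2035 = 2963 d
Total t = 1343 + 2963 = 4306 d
   = 4306 / 365 = 11.8 yr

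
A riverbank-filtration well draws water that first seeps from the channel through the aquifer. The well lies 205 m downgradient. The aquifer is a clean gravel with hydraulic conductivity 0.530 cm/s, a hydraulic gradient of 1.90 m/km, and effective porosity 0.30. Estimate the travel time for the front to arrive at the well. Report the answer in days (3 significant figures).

K = 0.530 cm/s × 864 = 457.9 m/d
Darcy flux q = K·i = 457.9 × 0.0019 = 0.8700 m/d
Seepage velocity v = q / n = 0.8700 / 0.30 = 2.900 m/d
t = L / v = 205 / 2.900 = 70.69 d

70.7 days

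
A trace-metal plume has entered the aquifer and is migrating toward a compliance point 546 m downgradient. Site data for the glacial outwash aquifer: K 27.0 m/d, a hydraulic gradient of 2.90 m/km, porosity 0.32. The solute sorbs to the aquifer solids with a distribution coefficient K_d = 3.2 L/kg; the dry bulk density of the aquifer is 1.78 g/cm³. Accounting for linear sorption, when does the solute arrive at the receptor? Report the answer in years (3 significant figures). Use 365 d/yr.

115 years

q = Ki = 27.0 × 0.0029 = 0.07830 m/d
Seepage velocity v = q / n = 0.07830 / 0.32 = 0.2447 m/d
Retardation R = 1 + ρ_b·K_d/n = 1 + 1.78×3.2/0.32 = 18.80
Contaminant velocity v_c = v/R = 0.2447/18.80 = 0.01302 m/d
t = L/v_c = 546/0.01302 = 41950 d
   = 41950/365 = 115 yr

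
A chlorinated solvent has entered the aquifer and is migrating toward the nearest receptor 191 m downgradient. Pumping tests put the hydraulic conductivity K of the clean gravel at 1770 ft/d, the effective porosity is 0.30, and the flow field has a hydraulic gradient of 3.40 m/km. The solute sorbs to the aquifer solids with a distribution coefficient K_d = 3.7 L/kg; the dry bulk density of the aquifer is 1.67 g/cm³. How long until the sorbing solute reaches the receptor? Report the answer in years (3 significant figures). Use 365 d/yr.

1.85 years

K = 1770 ft/d × 0.3048 = 539.5 m/d
Darcy flux q = K·i = 539.5 × 0.0034 = 1.834 m/d
v_s = q/n_e = 1.834/0.30 = 6.114 m/d
Retardation R = 1 + ρ_b·K_d/n = 1 + 1.67×3.7/0.30 = 21.60
Contaminant velocity v_c = v/R = 6.114/21.60 = 0.2831 m/d
t = L/v_c = 191/0.2831 = 674.6 d
   = 674.6/365 = 1.85 yr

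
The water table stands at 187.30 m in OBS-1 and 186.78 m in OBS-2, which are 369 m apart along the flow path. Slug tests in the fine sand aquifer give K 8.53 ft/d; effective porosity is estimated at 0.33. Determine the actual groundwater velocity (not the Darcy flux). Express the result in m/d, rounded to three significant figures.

Hydraulic gradient i = (187.30 − 186.78) / 369 = 0.52 / 369 = 0.001409
K = 8.53 ft/d × 0.3048 = 2.600 m/d
q = Ki = 2.600 × 0.001409 = 0.003664 m/d
Seepage velocity v = q / n = 0.003664 / 0.33 = 0.01110 m/d

0.0111 m/d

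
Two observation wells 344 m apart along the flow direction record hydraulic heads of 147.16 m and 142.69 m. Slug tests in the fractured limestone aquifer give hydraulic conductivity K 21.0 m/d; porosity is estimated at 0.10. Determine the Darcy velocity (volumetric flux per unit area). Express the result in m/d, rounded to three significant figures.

Hydraulic gradient i = (147.16 − 142.69) / 344 = 4.47 / 344 = 0.01299
q = Ki = 21.0 × 0.01299 = 0.2729 m/d

0.273 m/d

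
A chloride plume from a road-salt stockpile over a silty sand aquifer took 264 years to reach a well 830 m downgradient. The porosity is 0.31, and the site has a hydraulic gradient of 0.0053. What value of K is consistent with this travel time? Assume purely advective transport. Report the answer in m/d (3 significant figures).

t = 264 years = 96360 d
v = L / t = 830 / 96360 = 0.008614 m/d
K = v · n / i = 0.008614 × 0.31 / 0.0053 = 0.504 m/d

0.504 m/d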